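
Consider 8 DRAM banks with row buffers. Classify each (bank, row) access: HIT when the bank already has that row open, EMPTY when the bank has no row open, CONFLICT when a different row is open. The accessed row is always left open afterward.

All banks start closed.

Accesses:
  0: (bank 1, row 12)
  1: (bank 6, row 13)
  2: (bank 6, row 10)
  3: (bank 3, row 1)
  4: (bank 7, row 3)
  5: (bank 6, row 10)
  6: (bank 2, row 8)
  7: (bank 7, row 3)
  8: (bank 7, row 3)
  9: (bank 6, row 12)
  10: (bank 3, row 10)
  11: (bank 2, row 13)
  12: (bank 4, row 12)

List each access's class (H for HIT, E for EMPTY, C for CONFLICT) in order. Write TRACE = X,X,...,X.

#0 (1,12) E
#1 (6,13) E
#2 (6,10) C  (was 13)
#3 (3,1) E
#4 (7,3) E
#5 (6,10) H  (was 10)
#6 (2,8) E
#7 (7,3) H  (was 3)
#8 (7,3) H  (was 3)
#9 (6,12) C  (was 10)
#10 (3,10) C  (was 1)
#11 (2,13) C  (was 8)
#12 (4,12) E

TRACE = E,E,C,E,E,H,E,H,H,C,C,C,E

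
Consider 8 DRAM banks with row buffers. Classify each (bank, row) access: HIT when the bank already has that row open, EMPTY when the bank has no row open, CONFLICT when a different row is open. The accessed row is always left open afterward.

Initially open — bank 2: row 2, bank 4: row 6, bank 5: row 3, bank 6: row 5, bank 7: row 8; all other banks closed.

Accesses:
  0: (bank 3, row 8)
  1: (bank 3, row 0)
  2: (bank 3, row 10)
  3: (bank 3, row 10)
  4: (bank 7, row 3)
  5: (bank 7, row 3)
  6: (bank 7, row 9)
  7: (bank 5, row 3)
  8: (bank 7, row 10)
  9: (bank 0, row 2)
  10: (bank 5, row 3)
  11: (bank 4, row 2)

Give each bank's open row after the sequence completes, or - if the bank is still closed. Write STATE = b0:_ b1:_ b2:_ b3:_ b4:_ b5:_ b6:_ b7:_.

0: bank 3 row 8 — prev None → EMPTY
1: bank 3 row 0 — prev 8 → CONFLICT
2: bank 3 row 10 — prev 0 → CONFLICT
3: bank 3 row 10 — prev 10 → HIT
4: bank 7 row 3 — prev 8 → CONFLICT
5: bank 7 row 3 — prev 3 → HIT
6: bank 7 row 9 — prev 3 → CONFLICT
7: bank 5 row 3 — prev 3 → HIT
8: bank 7 row 10 — prev 9 → CONFLICT
9: bank 0 row 2 — prev None → EMPTY
10: bank 5 row 3 — prev 3 → HIT
11: bank 4 row 2 — prev 6 → CONFLICT

STATE = b0:2 b1:- b2:2 b3:10 b4:2 b5:3 b6:5 b7:10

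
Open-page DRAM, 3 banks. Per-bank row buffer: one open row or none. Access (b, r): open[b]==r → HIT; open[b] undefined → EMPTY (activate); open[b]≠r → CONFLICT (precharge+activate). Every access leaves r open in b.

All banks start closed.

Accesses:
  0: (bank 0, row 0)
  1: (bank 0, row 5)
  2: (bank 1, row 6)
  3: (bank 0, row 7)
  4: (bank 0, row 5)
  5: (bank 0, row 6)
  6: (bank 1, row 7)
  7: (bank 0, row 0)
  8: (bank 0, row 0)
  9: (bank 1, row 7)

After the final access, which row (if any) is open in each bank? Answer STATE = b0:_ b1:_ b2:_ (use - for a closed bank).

STATE = b0:0 b1:7 b2:-

#0 (0,0) E
#1 (0,5) C  (was 0)
#2 (1,6) E
#3 (0,7) C  (was 5)
#4 (0,5) C  (was 7)
#5 (0,6) C  (was 5)
#6 (1,7) C  (was 6)
#7 (0,0) C  (was 6)
#8 (0,0) H  (was 0)
#9 (1,7) H  (was 7)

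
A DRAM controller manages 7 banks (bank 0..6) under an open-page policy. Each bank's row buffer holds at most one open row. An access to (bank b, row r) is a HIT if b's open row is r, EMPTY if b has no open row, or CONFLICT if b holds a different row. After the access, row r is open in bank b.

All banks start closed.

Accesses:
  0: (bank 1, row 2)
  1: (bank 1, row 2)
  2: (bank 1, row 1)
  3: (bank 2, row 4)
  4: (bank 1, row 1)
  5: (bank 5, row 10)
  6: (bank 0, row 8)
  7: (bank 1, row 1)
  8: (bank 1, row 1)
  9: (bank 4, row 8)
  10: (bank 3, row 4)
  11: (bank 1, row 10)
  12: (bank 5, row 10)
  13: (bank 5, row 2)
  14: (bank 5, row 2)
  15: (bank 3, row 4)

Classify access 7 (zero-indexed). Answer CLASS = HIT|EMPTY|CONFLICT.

CLASS = HIT

  [0] b1 r2: no row ⇒ E
  [1] b1 r2: had r2 ⇒ H
  [2] b1 r1: had r2 ⇒ C
  [3] b2 r4: no row ⇒ E
  [4] b1 r1: had r1 ⇒ H
  [5] b5 r10: no row ⇒ E
  [6] b0 r8: no row ⇒ E
  [7] b1 r1: had r1 ⇒ H
  [8] b1 r1: had r1 ⇒ H
  [9] b4 r8: no row ⇒ E
  [10] b3 r4: no row ⇒ E
  [11] b1 r10: had r1 ⇒ C
  [12] b5 r10: had r10 ⇒ H
  [13] b5 r2: had r10 ⇒ C
  [14] b5 r2: had r2 ⇒ H
  [15] b3 r4: had r4 ⇒ H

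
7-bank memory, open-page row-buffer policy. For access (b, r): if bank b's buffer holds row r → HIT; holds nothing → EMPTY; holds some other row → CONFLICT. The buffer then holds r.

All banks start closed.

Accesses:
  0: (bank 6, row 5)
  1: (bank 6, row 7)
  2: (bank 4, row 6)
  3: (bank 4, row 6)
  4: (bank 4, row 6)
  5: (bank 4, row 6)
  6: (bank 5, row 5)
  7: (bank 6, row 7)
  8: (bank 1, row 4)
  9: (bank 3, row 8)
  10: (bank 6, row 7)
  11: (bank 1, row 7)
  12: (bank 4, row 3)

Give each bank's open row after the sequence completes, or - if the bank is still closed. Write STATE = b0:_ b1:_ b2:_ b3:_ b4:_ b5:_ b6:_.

STATE = b0:- b1:7 b2:- b3:8 b4:3 b5:5 b6:7

0: bank 6 row 5 — prev None → EMPTY
1: bank 6 row 7 — prev 5 → CONFLICT
2: bank 4 row 6 — prev None → EMPTY
3: bank 4 row 6 — prev 6 → HIT
4: bank 4 row 6 — prev 6 → HIT
5: bank 4 row 6 — prev 6 → HIT
6: bank 5 row 5 — prev None → EMPTY
7: bank 6 row 7 — prev 7 → HIT
8: bank 1 row 4 — prev None → EMPTY
9: bank 3 row 8 — prev None → EMPTY
10: bank 6 row 7 — prev 7 → HIT
11: bank 1 row 7 — prev 4 → CONFLICT
12: bank 4 row 3 — prev 6 → CONFLICT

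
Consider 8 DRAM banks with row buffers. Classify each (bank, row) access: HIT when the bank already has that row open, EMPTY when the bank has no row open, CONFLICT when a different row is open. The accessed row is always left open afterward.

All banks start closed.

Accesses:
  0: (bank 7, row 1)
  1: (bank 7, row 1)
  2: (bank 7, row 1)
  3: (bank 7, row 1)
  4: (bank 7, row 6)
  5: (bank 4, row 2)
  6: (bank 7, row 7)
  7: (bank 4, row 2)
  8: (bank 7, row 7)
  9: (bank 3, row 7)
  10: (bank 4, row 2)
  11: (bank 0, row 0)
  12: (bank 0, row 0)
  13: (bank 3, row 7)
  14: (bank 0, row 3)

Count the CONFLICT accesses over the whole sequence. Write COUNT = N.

COUNT = 3

#0 (7,1) E
#1 (7,1) H  (was 1)
#2 (7,1) H  (was 1)
#3 (7,1) H  (was 1)
#4 (7,6) C  (was 1)
#5 (4,2) E
#6 (7,7) C  (was 6)
#7 (4,2) H  (was 2)
#8 (7,7) H  (was 7)
#9 (3,7) E
#10 (4,2) H  (was 2)
#11 (0,0) E
#12 (0,0) H  (was 0)
#13 (3,7) H  (was 7)
#14 (0,3) C  (was 0)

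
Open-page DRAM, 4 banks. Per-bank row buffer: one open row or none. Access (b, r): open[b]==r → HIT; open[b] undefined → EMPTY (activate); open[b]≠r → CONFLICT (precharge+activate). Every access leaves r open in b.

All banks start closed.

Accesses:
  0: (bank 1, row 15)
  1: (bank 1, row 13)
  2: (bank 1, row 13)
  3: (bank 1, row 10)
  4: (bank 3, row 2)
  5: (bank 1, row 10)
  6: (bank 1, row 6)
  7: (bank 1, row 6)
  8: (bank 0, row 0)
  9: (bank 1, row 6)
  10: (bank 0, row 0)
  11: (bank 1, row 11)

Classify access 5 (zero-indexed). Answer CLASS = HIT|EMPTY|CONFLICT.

CLASS = HIT

#0 (1,15) E
#1 (1,13) C  (was 15)
#2 (1,13) H  (was 13)
#3 (1,10) C  (was 13)
#4 (3,2) E
#5 (1,10) H  (was 10)
#6 (1,6) C  (was 10)
#7 (1,6) H  (was 6)
#8 (0,0) E
#9 (1,6) H  (was 6)
#10 (0,0) H  (was 0)
#11 (1,11) C  (was 6)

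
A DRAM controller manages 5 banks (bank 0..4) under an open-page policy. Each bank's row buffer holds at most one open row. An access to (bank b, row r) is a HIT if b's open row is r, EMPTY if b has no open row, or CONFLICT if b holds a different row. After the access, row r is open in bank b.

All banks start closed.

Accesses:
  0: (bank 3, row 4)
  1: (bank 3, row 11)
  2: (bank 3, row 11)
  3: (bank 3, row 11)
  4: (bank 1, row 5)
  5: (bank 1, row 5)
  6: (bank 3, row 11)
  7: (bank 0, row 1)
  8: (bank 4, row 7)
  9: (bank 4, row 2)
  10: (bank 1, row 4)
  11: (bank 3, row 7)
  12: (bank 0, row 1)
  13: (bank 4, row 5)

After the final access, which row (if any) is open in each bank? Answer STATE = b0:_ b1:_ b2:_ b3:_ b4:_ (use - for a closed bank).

STATE = b0:1 b1:4 b2:- b3:7 b4:5

step 0: bank3 None->4 [EMPTY]
step 1: bank3 4->11 [CONFLICT]
step 2: bank3 11->11 [HIT]
step 3: bank3 11->11 [HIT]
step 4: bank1 None->5 [EMPTY]
step 5: bank1 5->5 [HIT]
step 6: bank3 11->11 [HIT]
step 7: bank0 None->1 [EMPTY]
step 8: bank4 None->7 [EMPTY]
step 9: bank4 7->2 [CONFLICT]
step 10: bank1 5->4 [CONFLICT]
step 11: bank3 11->7 [CONFLICT]
step 12: bank0 1->1 [HIT]
step 13: bank4 2->5 [CONFLICT]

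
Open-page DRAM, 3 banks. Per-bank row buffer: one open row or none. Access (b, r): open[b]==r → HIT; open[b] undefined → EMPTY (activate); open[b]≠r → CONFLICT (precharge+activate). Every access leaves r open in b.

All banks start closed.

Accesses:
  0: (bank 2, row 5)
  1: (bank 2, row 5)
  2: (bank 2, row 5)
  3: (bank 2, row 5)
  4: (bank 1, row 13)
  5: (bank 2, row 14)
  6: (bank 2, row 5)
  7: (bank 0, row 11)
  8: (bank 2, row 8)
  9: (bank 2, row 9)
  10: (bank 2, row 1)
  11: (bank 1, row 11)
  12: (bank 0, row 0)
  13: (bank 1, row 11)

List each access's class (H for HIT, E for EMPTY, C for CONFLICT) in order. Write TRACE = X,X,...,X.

#0 (2,5) E
#1 (2,5) H  (was 5)
#2 (2,5) H  (was 5)
#3 (2,5) H  (was 5)
#4 (1,13) E
#5 (2,14) C  (was 5)
#6 (2,5) C  (was 14)
#7 (0,11) E
#8 (2,8) C  (was 5)
#9 (2,9) C  (was 8)
#10 (2,1) C  (was 9)
#11 (1,11) C  (was 13)
#12 (0,0) C  (was 11)
#13 (1,11) H  (was 11)

TRACE = E,H,H,H,E,C,C,E,C,C,C,C,C,H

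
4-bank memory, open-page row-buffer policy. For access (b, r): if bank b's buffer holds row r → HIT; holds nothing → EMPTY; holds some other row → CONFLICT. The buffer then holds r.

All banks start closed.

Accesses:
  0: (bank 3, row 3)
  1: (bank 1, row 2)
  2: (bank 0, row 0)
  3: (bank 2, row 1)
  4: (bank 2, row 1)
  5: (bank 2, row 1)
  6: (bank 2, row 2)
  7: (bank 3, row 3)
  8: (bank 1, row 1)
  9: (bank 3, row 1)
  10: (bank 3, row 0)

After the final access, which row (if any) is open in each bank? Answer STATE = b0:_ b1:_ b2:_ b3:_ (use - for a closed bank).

  [0] b3 r3: no row ⇒ E
  [1] b1 r2: no row ⇒ E
  [2] b0 r0: no row ⇒ E
  [3] b2 r1: no row ⇒ E
  [4] b2 r1: had r1 ⇒ H
  [5] b2 r1: had r1 ⇒ H
  [6] b2 r2: had r1 ⇒ C
  [7] b3 r3: had r3 ⇒ H
  [8] b1 r1: had r2 ⇒ C
  [9] b3 r1: had r3 ⇒ C
  [10] b3 r0: had r1 ⇒ C

STATE = b0:0 b1:1 b2:2 b3:0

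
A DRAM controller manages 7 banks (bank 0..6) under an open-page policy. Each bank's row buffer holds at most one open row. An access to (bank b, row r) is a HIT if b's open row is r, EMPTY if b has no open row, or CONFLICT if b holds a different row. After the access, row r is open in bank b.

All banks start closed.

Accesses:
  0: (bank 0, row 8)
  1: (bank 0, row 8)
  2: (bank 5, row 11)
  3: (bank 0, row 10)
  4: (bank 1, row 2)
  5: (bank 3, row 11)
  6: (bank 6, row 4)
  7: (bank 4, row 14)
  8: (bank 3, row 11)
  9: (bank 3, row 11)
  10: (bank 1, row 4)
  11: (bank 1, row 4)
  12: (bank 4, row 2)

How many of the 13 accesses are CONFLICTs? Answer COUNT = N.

COUNT = 3

#0 (0,8) E
#1 (0,8) H  (was 8)
#2 (5,11) E
#3 (0,10) C  (was 8)
#4 (1,2) E
#5 (3,11) E
#6 (6,4) E
#7 (4,14) E
#8 (3,11) H  (was 11)
#9 (3,11) H  (was 11)
#10 (1,4) C  (was 2)
#11 (1,4) H  (was 4)
#12 (4,2) C  (was 14)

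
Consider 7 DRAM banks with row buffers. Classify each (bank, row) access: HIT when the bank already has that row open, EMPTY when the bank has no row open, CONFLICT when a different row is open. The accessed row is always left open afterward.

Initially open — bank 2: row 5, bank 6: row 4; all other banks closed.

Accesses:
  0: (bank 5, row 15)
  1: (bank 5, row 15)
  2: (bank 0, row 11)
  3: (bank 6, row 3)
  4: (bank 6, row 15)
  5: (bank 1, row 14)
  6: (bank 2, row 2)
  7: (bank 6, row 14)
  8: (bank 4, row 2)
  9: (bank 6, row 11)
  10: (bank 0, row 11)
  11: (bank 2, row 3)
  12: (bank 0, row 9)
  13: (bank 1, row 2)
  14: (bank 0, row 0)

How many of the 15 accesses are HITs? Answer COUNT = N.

COUNT = 2

0: bank 5 row 15 — prev None → EMPTY
1: bank 5 row 15 — prev 15 → HIT
2: bank 0 row 11 — prev None → EMPTY
3: bank 6 row 3 — prev 4 → CONFLICT
4: bank 6 row 15 — prev 3 → CONFLICT
5: bank 1 row 14 — prev None → EMPTY
6: bank 2 row 2 — prev 5 → CONFLICT
7: bank 6 row 14 — prev 15 → CONFLICT
8: bank 4 row 2 — prev None → EMPTY
9: bank 6 row 11 — prev 14 → CONFLICT
10: bank 0 row 11 — prev 11 → HIT
11: bank 2 row 3 — prev 2 → CONFLICT
12: bank 0 row 9 — prev 11 → CONFLICT
13: bank 1 row 2 — prev 14 → CONFLICT
14: bank 0 row 0 — prev 9 → CONFLICT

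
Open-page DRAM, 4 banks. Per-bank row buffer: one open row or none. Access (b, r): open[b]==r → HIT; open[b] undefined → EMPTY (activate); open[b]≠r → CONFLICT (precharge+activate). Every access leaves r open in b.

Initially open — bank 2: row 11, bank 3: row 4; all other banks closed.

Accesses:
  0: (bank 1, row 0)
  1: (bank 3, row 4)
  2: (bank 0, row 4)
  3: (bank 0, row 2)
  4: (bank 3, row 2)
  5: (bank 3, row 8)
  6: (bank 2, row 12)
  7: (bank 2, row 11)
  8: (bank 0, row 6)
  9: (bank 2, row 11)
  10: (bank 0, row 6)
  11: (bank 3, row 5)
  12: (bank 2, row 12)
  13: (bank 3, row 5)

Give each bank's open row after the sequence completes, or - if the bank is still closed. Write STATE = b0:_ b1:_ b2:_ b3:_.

STATE = b0:6 b1:0 b2:12 b3:5

0: bank 1 row 0 — prev None → EMPTY
1: bank 3 row 4 — prev 4 → HIT
2: bank 0 row 4 — prev None → EMPTY
3: bank 0 row 2 — prev 4 → CONFLICT
4: bank 3 row 2 — prev 4 → CONFLICT
5: bank 3 row 8 — prev 2 → CONFLICT
6: bank 2 row 12 — prev 11 → CONFLICT
7: bank 2 row 11 — prev 12 → CONFLICT
8: bank 0 row 6 — prev 2 → CONFLICT
9: bank 2 row 11 — prev 11 → HIT
10: bank 0 row 6 — prev 6 → HIT
11: bank 3 row 5 — prev 8 → CONFLICT
12: bank 2 row 12 — prev 11 → CONFLICT
13: bank 3 row 5 — prev 5 → HIT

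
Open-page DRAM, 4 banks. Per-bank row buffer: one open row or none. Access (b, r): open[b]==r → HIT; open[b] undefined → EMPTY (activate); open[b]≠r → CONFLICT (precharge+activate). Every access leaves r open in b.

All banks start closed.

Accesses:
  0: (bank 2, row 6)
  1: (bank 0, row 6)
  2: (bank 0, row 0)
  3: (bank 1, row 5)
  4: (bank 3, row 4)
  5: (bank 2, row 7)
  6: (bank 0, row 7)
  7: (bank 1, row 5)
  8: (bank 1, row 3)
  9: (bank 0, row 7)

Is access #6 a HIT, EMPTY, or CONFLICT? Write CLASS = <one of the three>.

0: bank 2 row 6 — prev None → EMPTY
1: bank 0 row 6 — prev None → EMPTY
2: bank 0 row 0 — prev 6 → CONFLICT
3: bank 1 row 5 — prev None → EMPTY
4: bank 3 row 4 — prev None → EMPTY
5: bank 2 row 7 — prev 6 → CONFLICT
6: bank 0 row 7 — prev 0 → CONFLICT
7: bank 1 row 5 — prev 5 → HIT
8: bank 1 row 3 — prev 5 → CONFLICT
9: bank 0 row 7 — prev 7 → HIT

CLASS = CONFLICT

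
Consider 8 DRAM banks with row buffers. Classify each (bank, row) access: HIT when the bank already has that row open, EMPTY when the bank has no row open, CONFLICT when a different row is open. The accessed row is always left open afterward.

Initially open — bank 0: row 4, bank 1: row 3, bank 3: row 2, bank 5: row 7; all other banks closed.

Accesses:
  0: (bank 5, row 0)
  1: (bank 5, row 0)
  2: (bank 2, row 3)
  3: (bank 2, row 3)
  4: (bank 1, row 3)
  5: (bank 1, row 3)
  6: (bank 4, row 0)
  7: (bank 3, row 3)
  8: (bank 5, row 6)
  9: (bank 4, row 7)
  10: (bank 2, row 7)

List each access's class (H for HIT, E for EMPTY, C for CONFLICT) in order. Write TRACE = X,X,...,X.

#0 (5,0) C  (was 7)
#1 (5,0) H  (was 0)
#2 (2,3) E
#3 (2,3) H  (was 3)
#4 (1,3) H  (was 3)
#5 (1,3) H  (was 3)
#6 (4,0) E
#7 (3,3) C  (was 2)
#8 (5,6) C  (was 0)
#9 (4,7) C  (was 0)
#10 (2,7) C  (was 3)

TRACE = C,H,E,H,H,H,E,C,C,C,C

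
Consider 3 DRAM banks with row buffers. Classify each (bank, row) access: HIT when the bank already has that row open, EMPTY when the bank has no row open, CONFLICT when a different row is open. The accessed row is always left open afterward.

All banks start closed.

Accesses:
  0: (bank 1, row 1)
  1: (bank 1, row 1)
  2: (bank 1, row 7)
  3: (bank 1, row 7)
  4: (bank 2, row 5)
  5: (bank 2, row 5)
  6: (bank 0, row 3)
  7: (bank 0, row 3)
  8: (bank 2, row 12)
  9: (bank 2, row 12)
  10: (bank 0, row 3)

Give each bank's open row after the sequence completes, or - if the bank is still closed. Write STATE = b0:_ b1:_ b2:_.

STATE = b0:3 b1:7 b2:12

step 0: bank1 None->1 [EMPTY]
step 1: bank1 1->1 [HIT]
step 2: bank1 1->7 [CONFLICT]
step 3: bank1 7->7 [HIT]
step 4: bank2 None->5 [EMPTY]
step 5: bank2 5->5 [HIT]
step 6: bank0 None->3 [EMPTY]
step 7: bank0 3->3 [HIT]
step 8: bank2 5->12 [CONFLICT]
step 9: bank2 12->12 [HIT]
step 10: bank0 3->3 [HIT]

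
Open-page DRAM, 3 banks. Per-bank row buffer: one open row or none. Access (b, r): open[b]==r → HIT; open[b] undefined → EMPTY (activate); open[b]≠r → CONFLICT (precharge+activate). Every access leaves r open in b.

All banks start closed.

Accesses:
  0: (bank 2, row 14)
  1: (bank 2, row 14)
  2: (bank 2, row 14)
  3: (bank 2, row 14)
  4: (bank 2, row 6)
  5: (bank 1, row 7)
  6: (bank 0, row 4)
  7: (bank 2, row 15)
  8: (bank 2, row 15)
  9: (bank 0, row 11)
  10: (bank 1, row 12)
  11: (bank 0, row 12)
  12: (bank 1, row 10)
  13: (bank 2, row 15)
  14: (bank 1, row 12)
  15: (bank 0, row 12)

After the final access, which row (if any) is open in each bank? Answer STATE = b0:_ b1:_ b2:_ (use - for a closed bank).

STATE = b0:12 b1:12 b2:15

step 0: bank2 None->14 [EMPTY]
step 1: bank2 14->14 [HIT]
step 2: bank2 14->14 [HIT]
step 3: bank2 14->14 [HIT]
step 4: bank2 14->6 [CONFLICT]
step 5: bank1 None->7 [EMPTY]
step 6: bank0 None->4 [EMPTY]
step 7: bank2 6->15 [CONFLICT]
step 8: bank2 15->15 [HIT]
step 9: bank0 4->11 [CONFLICT]
step 10: bank1 7->12 [CONFLICT]
step 11: bank0 11->12 [CONFLICT]
step 12: bank1 12->10 [CONFLICT]
step 13: bank2 15->15 [HIT]
step 14: bank1 10->12 [CONFLICT]
step 15: bank0 12->12 [HIT]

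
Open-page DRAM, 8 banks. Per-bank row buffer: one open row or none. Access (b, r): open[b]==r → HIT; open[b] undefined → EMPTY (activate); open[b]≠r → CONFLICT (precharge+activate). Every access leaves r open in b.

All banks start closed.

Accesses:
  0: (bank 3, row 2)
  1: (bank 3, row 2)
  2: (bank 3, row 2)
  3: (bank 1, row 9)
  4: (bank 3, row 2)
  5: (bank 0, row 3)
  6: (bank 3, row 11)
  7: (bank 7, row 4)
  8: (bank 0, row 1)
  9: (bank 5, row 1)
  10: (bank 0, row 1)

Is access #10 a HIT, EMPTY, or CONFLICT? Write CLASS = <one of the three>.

  [0] b3 r2: no row ⇒ E
  [1] b3 r2: had r2 ⇒ H
  [2] b3 r2: had r2 ⇒ H
  [3] b1 r9: no row ⇒ E
  [4] b3 r2: had r2 ⇒ H
  [5] b0 r3: no row ⇒ E
  [6] b3 r11: had r2 ⇒ C
  [7] b7 r4: no row ⇒ E
  [8] b0 r1: had r3 ⇒ C
  [9] b5 r1: no row ⇒ E
  [10] b0 r1: had r1 ⇒ H

CLASS = HIT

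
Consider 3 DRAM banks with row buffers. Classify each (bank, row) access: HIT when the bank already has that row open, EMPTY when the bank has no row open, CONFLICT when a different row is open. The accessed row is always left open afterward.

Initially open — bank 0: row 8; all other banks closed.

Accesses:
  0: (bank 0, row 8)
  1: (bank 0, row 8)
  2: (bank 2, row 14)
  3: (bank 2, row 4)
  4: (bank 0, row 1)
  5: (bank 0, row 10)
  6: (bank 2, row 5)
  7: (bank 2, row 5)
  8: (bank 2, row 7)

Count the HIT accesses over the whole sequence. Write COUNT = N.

COUNT = 3

0: bank 0 row 8 — prev 8 → HIT
1: bank 0 row 8 — prev 8 → HIT
2: bank 2 row 14 — prev None → EMPTY
3: bank 2 row 4 — prev 14 → CONFLICT
4: bank 0 row 1 — prev 8 → CONFLICT
5: bank 0 row 10 — prev 1 → CONFLICT
6: bank 2 row 5 — prev 4 → CONFLICT
7: bank 2 row 5 — prev 5 → HIT
8: bank 2 row 7 — prev 5 → CONFLICT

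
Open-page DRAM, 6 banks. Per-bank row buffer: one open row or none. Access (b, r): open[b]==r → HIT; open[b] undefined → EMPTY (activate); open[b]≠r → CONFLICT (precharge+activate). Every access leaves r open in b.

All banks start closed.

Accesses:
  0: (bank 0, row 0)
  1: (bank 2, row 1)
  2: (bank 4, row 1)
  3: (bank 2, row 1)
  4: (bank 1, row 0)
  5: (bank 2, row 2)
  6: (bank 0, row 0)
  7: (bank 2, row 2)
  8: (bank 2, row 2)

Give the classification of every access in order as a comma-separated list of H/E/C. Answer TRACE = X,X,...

TRACE = E,E,E,H,E,C,H,H,H

  [0] b0 r0: no row ⇒ E
  [1] b2 r1: no row ⇒ E
  [2] b4 r1: no row ⇒ E
  [3] b2 r1: had r1 ⇒ H
  [4] b1 r0: no row ⇒ E
  [5] b2 r2: had r1 ⇒ C
  [6] b0 r0: had r0 ⇒ H
  [7] b2 r2: had r2 ⇒ H
  [8] b2 r2: had r2 ⇒ H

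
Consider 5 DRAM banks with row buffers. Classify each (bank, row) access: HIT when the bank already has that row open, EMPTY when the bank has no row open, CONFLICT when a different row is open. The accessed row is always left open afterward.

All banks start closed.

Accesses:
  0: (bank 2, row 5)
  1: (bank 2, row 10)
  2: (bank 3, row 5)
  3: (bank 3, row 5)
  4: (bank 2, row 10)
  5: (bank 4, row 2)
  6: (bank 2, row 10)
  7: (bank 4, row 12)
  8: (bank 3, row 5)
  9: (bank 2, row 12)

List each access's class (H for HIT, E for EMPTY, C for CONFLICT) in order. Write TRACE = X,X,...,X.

step 0: bank2 None->5 [EMPTY]
step 1: bank2 5->10 [CONFLICT]
step 2: bank3 None->5 [EMPTY]
step 3: bank3 5->5 [HIT]
step 4: bank2 10->10 [HIT]
step 5: bank4 None->2 [EMPTY]
step 6: bank2 10->10 [HIT]
step 7: bank4 2->12 [CONFLICT]
step 8: bank3 5->5 [HIT]
step 9: bank2 10->12 [CONFLICT]

TRACE = E,C,E,H,H,E,H,C,H,C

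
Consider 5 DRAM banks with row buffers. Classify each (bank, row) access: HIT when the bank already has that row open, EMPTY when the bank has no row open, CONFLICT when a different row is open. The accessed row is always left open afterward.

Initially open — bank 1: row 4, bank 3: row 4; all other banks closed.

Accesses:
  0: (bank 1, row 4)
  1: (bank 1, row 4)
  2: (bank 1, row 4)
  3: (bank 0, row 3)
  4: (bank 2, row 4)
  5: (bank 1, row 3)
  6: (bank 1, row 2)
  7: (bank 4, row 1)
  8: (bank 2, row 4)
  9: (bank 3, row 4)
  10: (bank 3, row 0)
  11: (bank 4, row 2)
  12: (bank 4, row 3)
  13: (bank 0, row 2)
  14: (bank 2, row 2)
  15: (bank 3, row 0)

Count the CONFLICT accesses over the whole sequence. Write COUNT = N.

COUNT = 7

step 0: bank1 4->4 [HIT]
step 1: bank1 4->4 [HIT]
step 2: bank1 4->4 [HIT]
step 3: bank0 None->3 [EMPTY]
step 4: bank2 None->4 [EMPTY]
step 5: bank1 4->3 [CONFLICT]
step 6: bank1 3->2 [CONFLICT]
step 7: bank4 None->1 [EMPTY]
step 8: bank2 4->4 [HIT]
step 9: bank3 4->4 [HIT]
step 10: bank3 4->0 [CONFLICT]
step 11: bank4 1->2 [CONFLICT]
step 12: bank4 2->3 [CONFLICT]
step 13: bank0 3->2 [CONFLICT]
step 14: bank2 4->2 [CONFLICT]
step 15: bank3 0->0 [HIT]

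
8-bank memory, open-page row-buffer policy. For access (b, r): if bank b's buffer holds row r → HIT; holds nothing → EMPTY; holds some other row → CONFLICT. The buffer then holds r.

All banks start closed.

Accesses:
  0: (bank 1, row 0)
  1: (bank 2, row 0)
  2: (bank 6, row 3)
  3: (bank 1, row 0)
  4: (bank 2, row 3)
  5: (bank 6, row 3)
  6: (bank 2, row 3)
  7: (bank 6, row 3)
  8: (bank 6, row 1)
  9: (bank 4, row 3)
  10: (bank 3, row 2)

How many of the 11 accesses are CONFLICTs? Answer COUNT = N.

  [0] b1 r0: no row ⇒ E
  [1] b2 r0: no row ⇒ E
  [2] b6 r3: no row ⇒ E
  [3] b1 r0: had r0 ⇒ H
  [4] b2 r3: had r0 ⇒ C
  [5] b6 r3: had r3 ⇒ H
  [6] b2 r3: had r3 ⇒ H
  [7] b6 r3: had r3 ⇒ H
  [8] b6 r1: had r3 ⇒ C
  [9] b4 r3: no row ⇒ E
  [10] b3 r2: no row ⇒ E

COUNT = 2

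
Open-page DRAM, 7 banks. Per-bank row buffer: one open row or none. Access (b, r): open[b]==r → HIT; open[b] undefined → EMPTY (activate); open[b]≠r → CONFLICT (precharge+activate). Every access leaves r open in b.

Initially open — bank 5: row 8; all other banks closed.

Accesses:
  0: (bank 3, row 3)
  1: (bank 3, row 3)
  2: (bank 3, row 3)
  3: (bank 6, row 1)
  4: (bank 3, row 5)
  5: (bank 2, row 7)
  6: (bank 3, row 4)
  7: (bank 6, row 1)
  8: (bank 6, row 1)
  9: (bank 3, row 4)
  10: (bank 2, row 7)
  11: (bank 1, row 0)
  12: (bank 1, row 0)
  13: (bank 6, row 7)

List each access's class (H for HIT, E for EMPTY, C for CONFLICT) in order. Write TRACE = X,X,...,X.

  [0] b3 r3: no row ⇒ E
  [1] b3 r3: had r3 ⇒ H
  [2] b3 r3: had r3 ⇒ H
  [3] b6 r1: no row ⇒ E
  [4] b3 r5: had r3 ⇒ C
  [5] b2 r7: no row ⇒ E
  [6] b3 r4: had r5 ⇒ C
  [7] b6 r1: had r1 ⇒ H
  [8] b6 r1: had r1 ⇒ H
  [9] b3 r4: had r4 ⇒ H
  [10] b2 r7: had r7 ⇒ H
  [11] b1 r0: no row ⇒ E
  [12] b1 r0: had r0 ⇒ H
  [13] b6 r7: had r1 ⇒ C

TRACE = E,H,H,E,C,E,C,H,H,H,H,E,H,C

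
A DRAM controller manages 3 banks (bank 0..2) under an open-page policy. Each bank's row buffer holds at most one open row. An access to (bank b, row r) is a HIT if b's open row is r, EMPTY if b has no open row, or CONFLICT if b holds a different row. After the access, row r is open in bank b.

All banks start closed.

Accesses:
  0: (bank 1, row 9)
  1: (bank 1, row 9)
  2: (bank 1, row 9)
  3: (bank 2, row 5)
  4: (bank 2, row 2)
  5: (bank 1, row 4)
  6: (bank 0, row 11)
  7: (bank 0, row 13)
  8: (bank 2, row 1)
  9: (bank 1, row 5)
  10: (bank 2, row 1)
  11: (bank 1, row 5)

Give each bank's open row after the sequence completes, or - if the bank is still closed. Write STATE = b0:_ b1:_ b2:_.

STATE = b0:13 b1:5 b2:1

  [0] b1 r9: no row ⇒ E
  [1] b1 r9: had r9 ⇒ H
  [2] b1 r9: had r9 ⇒ H
  [3] b2 r5: no row ⇒ E
  [4] b2 r2: had r5 ⇒ C
  [5] b1 r4: had r9 ⇒ C
  [6] b0 r11: no row ⇒ E
  [7] b0 r13: had r11 ⇒ C
  [8] b2 r1: had r2 ⇒ C
  [9] b1 r5: had r4 ⇒ C
  [10] b2 r1: had r1 ⇒ H
  [11] b1 r5: had r5 ⇒ H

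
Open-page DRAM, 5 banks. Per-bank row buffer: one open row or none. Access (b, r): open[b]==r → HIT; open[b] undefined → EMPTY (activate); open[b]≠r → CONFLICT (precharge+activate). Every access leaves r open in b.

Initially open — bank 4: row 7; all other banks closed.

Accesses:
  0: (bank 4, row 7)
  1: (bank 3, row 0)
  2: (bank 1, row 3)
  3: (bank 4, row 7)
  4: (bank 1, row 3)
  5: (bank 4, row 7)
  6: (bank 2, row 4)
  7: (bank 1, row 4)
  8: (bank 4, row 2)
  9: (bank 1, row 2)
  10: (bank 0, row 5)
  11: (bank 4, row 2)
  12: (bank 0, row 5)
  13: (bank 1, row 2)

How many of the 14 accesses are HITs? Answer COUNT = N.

  [0] b4 r7: had r7 ⇒ H
  [1] b3 r0: no row ⇒ E
  [2] b1 r3: no row ⇒ E
  [3] b4 r7: had r7 ⇒ H
  [4] b1 r3: had r3 ⇒ H
  [5] b4 r7: had r7 ⇒ H
  [6] b2 r4: no row ⇒ E
  [7] b1 r4: had r3 ⇒ C
  [8] b4 r2: had r7 ⇒ C
  [9] b1 r2: had r4 ⇒ C
  [10] b0 r5: no row ⇒ E
  [11] b4 r2: had r2 ⇒ H
  [12] b0 r5: had r5 ⇒ H
  [13] b1 r2: had r2 ⇒ H

COUNT = 7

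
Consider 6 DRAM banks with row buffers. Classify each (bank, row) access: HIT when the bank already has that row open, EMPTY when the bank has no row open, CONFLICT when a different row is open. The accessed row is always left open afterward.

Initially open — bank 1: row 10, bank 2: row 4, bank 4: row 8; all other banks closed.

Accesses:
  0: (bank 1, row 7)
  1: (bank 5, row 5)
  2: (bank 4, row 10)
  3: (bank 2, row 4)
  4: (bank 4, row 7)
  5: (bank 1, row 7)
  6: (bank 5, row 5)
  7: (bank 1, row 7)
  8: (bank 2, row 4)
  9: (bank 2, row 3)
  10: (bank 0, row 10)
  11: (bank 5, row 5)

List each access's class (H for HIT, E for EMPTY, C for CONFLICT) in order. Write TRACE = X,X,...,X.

TRACE = C,E,C,H,C,H,H,H,H,C,E,H

#0 (1,7) C  (was 10)
#1 (5,5) E
#2 (4,10) C  (was 8)
#3 (2,4) H  (was 4)
#4 (4,7) C  (was 10)
#5 (1,7) H  (was 7)
#6 (5,5) H  (was 5)
#7 (1,7) H  (was 7)
#8 (2,4) H  (was 4)
#9 (2,3) C  (was 4)
#10 (0,10) E
#11 (5,5) H  (was 5)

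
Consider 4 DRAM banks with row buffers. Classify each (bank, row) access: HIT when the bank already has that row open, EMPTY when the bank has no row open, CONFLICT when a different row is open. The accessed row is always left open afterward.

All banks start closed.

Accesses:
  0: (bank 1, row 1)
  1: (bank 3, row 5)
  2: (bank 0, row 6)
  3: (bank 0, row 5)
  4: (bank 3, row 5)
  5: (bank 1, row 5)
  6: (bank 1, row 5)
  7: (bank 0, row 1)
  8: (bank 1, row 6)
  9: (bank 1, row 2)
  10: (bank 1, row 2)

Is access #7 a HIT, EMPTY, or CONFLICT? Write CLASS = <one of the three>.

CLASS = CONFLICT

  [0] b1 r1: no row ⇒ E
  [1] b3 r5: no row ⇒ E
  [2] b0 r6: no row ⇒ E
  [3] b0 r5: had r6 ⇒ C
  [4] b3 r5: had r5 ⇒ H
  [5] b1 r5: had r1 ⇒ C
  [6] b1 r5: had r5 ⇒ H
  [7] b0 r1: had r5 ⇒ C
  [8] b1 r6: had r5 ⇒ C
  [9] b1 r2: had r6 ⇒ C
  [10] b1 r2: had r2 ⇒ H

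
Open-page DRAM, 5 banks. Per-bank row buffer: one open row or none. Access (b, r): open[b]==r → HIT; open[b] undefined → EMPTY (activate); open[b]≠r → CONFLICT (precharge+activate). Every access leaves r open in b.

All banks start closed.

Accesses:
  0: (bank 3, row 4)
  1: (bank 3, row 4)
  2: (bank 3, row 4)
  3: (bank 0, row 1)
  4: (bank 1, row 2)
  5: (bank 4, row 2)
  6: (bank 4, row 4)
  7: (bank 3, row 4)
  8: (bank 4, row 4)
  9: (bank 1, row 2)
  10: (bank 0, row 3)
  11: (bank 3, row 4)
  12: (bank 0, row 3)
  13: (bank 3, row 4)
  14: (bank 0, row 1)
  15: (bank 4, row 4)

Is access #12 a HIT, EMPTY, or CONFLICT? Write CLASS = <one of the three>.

step 0: bank3 None->4 [EMPTY]
step 1: bank3 4->4 [HIT]
step 2: bank3 4->4 [HIT]
step 3: bank0 None->1 [EMPTY]
step 4: bank1 None->2 [EMPTY]
step 5: bank4 None->2 [EMPTY]
step 6: bank4 2->4 [CONFLICT]
step 7: bank3 4->4 [HIT]
step 8: bank4 4->4 [HIT]
step 9: bank1 2->2 [HIT]
step 10: bank0 1->3 [CONFLICT]
step 11: bank3 4->4 [HIT]
step 12: bank0 3->3 [HIT]
step 13: bank3 4->4 [HIT]
step 14: bank0 3->1 [CONFLICT]
step 15: bank4 4->4 [HIT]

CLASS = HIT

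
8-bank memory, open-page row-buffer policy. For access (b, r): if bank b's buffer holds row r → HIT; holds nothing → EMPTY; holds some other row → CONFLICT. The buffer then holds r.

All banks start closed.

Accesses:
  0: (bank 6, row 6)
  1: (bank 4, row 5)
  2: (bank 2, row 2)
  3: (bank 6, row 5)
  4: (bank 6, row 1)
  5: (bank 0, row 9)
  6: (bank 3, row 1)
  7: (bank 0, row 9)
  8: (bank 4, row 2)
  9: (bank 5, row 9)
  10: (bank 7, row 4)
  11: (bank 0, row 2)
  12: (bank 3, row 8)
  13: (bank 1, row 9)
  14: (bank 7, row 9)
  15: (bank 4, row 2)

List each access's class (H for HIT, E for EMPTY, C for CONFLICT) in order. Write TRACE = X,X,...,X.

0: bank 6 row 6 — prev None → EMPTY
1: bank 4 row 5 — prev None → EMPTY
2: bank 2 row 2 — prev None → EMPTY
3: bank 6 row 5 — prev 6 → CONFLICT
4: bank 6 row 1 — prev 5 → CONFLICT
5: bank 0 row 9 — prev None → EMPTY
6: bank 3 row 1 — prev None → EMPTY
7: bank 0 row 9 — prev 9 → HIT
8: bank 4 row 2 — prev 5 → CONFLICT
9: bank 5 row 9 — prev None → EMPTY
10: bank 7 row 4 — prev None → EMPTY
11: bank 0 row 2 — prev 9 → CONFLICT
12: bank 3 row 8 — prev 1 → CONFLICT
13: bank 1 row 9 — prev None → EMPTY
14: bank 7 row 9 — prev 4 → CONFLICT
15: bank 4 row 2 — prev 2 → HIT

TRACE = E,E,E,C,C,E,E,H,C,E,E,C,C,E,C,H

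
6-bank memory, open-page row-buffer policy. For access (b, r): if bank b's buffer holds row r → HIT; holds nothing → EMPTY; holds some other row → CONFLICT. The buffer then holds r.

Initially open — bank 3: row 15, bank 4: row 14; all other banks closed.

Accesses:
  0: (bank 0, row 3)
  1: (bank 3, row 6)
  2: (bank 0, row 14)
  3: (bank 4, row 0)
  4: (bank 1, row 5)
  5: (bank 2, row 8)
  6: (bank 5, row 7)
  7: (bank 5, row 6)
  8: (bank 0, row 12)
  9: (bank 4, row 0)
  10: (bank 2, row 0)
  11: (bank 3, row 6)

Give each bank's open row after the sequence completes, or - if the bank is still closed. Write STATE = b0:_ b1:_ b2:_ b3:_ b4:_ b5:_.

step 0: bank0 None->3 [EMPTY]
step 1: bank3 15->6 [CONFLICT]
step 2: bank0 3->14 [CONFLICT]
step 3: bank4 14->0 [CONFLICT]
step 4: bank1 None->5 [EMPTY]
step 5: bank2 None->8 [EMPTY]
step 6: bank5 None->7 [EMPTY]
step 7: bank5 7->6 [CONFLICT]
step 8: bank0 14->12 [CONFLICT]
step 9: bank4 0->0 [HIT]
step 10: bank2 8->0 [CONFLICT]
step 11: bank3 6->6 [HIT]

STATE = b0:12 b1:5 b2:0 b3:6 b4:0 b5:6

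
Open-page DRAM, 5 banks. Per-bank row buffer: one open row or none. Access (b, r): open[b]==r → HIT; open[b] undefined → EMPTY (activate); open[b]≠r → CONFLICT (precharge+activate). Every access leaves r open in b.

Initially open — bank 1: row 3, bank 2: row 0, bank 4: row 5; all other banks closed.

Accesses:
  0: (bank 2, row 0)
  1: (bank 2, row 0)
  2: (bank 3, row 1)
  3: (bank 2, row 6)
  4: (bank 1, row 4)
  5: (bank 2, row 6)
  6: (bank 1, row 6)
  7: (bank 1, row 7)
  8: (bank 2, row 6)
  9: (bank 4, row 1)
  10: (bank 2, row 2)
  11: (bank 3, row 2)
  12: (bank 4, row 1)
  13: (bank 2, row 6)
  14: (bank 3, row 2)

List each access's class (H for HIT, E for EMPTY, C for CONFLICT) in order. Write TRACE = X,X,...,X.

step 0: bank2 0->0 [HIT]
step 1: bank2 0->0 [HIT]
step 2: bank3 None->1 [EMPTY]
step 3: bank2 0->6 [CONFLICT]
step 4: bank1 3->4 [CONFLICT]
step 5: bank2 6->6 [HIT]
step 6: bank1 4->6 [CONFLICT]
step 7: bank1 6->7 [CONFLICT]
step 8: bank2 6->6 [HIT]
step 9: bank4 5->1 [CONFLICT]
step 10: bank2 6->2 [CONFLICT]
step 11: bank3 1->2 [CONFLICT]
step 12: bank4 1->1 [HIT]
step 13: bank2 2->6 [CONFLICT]
step 14: bank3 2->2 [HIT]

TRACE = H,H,E,C,C,H,C,C,H,C,C,C,H,C,H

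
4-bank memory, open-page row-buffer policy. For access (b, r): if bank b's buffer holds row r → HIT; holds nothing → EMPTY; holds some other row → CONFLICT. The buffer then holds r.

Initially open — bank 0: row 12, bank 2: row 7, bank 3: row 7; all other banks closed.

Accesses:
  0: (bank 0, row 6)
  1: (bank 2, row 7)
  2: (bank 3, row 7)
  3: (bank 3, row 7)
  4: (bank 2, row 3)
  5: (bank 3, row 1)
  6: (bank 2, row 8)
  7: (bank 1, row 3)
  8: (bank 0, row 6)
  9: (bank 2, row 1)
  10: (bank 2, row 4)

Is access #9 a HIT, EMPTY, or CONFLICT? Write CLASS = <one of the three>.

CLASS = CONFLICT

0: bank 0 row 6 — prev 12 → CONFLICT
1: bank 2 row 7 — prev 7 → HIT
2: bank 3 row 7 — prev 7 → HIT
3: bank 3 row 7 — prev 7 → HIT
4: bank 2 row 3 — prev 7 → CONFLICT
5: bank 3 row 1 — prev 7 → CONFLICT
6: bank 2 row 8 — prev 3 → CONFLICT
7: bank 1 row 3 — prev None → EMPTY
8: bank 0 row 6 — prev 6 → HIT
9: bank 2 row 1 — prev 8 → CONFLICT
10: bank 2 row 4 — prev 1 → CONFLICT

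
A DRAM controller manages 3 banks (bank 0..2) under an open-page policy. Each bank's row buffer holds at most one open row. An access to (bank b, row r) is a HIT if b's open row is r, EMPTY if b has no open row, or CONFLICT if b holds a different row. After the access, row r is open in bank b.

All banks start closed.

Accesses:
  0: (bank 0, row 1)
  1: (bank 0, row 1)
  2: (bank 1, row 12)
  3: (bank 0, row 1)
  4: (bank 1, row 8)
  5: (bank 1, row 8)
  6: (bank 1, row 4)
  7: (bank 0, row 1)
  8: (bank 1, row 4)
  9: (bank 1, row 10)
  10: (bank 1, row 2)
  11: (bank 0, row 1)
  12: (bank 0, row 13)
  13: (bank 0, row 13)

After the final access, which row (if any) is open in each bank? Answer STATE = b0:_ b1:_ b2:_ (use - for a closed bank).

STATE = b0:13 b1:2 b2:-

  [0] b0 r1: no row ⇒ E
  [1] b0 r1: had r1 ⇒ H
  [2] b1 r12: no row ⇒ E
  [3] b0 r1: had r1 ⇒ H
  [4] b1 r8: had r12 ⇒ C
  [5] b1 r8: had r8 ⇒ H
  [6] b1 r4: had r8 ⇒ C
  [7] b0 r1: had r1 ⇒ H
  [8] b1 r4: had r4 ⇒ H
  [9] b1 r10: had r4 ⇒ C
  [10] b1 r2: had r10 ⇒ C
  [11] b0 r1: had r1 ⇒ H
  [12] b0 r13: had r1 ⇒ C
  [13] b0 r13: had r13 ⇒ H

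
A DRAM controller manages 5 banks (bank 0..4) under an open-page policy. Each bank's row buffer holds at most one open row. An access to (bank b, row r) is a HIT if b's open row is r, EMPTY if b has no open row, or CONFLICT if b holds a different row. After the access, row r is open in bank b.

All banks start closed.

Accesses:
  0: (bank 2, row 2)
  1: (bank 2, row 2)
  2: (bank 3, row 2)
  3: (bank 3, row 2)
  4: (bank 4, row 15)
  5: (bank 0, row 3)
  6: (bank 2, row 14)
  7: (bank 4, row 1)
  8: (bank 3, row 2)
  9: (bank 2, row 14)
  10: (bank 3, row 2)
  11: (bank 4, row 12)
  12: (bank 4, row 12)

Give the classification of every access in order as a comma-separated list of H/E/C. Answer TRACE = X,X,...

step 0: bank2 None->2 [EMPTY]
step 1: bank2 2->2 [HIT]
step 2: bank3 None->2 [EMPTY]
step 3: bank3 2->2 [HIT]
step 4: bank4 None->15 [EMPTY]
step 5: bank0 None->3 [EMPTY]
step 6: bank2 2->14 [CONFLICT]
step 7: bank4 15->1 [CONFLICT]
step 8: bank3 2->2 [HIT]
step 9: bank2 14->14 [HIT]
step 10: bank3 2->2 [HIT]
step 11: bank4 1->12 [CONFLICT]
step 12: bank4 12->12 [HIT]

TRACE = E,H,E,H,E,E,C,C,H,H,H,C,H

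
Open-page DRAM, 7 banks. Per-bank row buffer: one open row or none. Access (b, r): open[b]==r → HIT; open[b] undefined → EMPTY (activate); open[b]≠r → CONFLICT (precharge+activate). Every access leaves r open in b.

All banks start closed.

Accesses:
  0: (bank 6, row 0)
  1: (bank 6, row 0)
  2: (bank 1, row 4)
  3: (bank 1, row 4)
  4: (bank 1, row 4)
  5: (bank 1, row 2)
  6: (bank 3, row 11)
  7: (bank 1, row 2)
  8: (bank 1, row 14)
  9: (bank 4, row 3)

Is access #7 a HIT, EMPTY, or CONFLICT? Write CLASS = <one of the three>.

CLASS = HIT

step 0: bank6 None->0 [EMPTY]
step 1: bank6 0->0 [HIT]
step 2: bank1 None->4 [EMPTY]
step 3: bank1 4->4 [HIT]
step 4: bank1 4->4 [HIT]
step 5: bank1 4->2 [CONFLICT]
step 6: bank3 None->11 [EMPTY]
step 7: bank1 2->2 [HIT]
step 8: bank1 2->14 [CONFLICT]
step 9: bank4 None->3 [EMPTY]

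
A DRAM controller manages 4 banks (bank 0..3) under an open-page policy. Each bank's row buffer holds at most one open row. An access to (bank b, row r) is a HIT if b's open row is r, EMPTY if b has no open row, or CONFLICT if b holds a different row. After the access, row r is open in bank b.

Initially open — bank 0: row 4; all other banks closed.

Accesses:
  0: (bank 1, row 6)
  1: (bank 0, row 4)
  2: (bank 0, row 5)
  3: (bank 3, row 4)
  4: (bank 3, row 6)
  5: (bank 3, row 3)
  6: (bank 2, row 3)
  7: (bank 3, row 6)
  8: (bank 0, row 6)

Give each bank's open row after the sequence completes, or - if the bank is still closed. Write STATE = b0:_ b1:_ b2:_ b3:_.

STATE = b0:6 b1:6 b2:3 b3:6

0: bank 1 row 6 — prev None → EMPTY
1: bank 0 row 4 — prev 4 → HIT
2: bank 0 row 5 — prev 4 → CONFLICT
3: bank 3 row 4 — prev None → EMPTY
4: bank 3 row 6 — prev 4 → CONFLICT
5: bank 3 row 3 — prev 6 → CONFLICT
6: bank 2 row 3 — prev None → EMPTY
7: bank 3 row 6 — prev 3 → CONFLICT
8: bank 0 row 6 — prev 5 → CONFLICT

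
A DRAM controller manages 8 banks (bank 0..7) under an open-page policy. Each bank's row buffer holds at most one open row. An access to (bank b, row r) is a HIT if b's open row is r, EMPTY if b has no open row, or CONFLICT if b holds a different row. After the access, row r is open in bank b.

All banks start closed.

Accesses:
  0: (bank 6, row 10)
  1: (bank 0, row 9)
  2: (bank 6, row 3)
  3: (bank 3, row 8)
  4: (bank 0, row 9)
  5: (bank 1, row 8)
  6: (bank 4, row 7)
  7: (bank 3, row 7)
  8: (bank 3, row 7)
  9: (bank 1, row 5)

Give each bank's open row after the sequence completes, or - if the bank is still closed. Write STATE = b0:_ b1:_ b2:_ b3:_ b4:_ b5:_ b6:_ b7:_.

STATE = b0:9 b1:5 b2:- b3:7 b4:7 b5:- b6:3 b7:-

  [0] b6 r10: no row ⇒ E
  [1] b0 r9: no row ⇒ E
  [2] b6 r3: had r10 ⇒ C
  [3] b3 r8: no row ⇒ E
  [4] b0 r9: had r9 ⇒ H
  [5] b1 r8: no row ⇒ E
  [6] b4 r7: no row ⇒ E
  [7] b3 r7: had r8 ⇒ C
  [8] b3 r7: had r7 ⇒ H
  [9] b1 r5: had r8 ⇒ C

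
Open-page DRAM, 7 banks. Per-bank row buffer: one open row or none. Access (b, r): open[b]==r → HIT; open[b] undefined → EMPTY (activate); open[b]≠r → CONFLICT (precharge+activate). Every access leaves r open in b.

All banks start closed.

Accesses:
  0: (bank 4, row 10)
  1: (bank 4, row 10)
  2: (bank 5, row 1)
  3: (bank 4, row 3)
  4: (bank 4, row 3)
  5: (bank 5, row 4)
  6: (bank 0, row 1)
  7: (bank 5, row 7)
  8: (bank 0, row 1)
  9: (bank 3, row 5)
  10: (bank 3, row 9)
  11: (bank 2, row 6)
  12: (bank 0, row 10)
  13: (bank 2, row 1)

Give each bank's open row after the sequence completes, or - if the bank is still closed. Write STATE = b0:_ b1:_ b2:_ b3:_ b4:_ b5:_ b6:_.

  [0] b4 r10: no row ⇒ E
  [1] b4 r10: had r10 ⇒ H
  [2] b5 r1: no row ⇒ E
  [3] b4 r3: had r10 ⇒ C
  [4] b4 r3: had r3 ⇒ H
  [5] b5 r4: had r1 ⇒ C
  [6] b0 r1: no row ⇒ E
  [7] b5 r7: had r4 ⇒ C
  [8] b0 r1: had r1 ⇒ H
  [9] b3 r5: no row ⇒ E
  [10] b3 r9: had r5 ⇒ C
  [11] b2 r6: no row ⇒ E
  [12] b0 r10: had r1 ⇒ C
  [13] b2 r1: had r6 ⇒ C

STATE = b0:10 b1:- b2:1 b3:9 b4:3 b5:7 b6:-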